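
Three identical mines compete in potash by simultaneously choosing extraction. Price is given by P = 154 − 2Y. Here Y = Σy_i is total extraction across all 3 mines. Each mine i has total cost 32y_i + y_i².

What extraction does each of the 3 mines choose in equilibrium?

12.2

A representative mine's profit is π_i = y_i(154 − 2Y) − 32y_i − y_i², with Y = y_i + Σ_{j≠i} y_j.
First-order condition: 122 − 6y_i − 2Σ_{j≠i} y_j = 0.
Imposing symmetry (y_j = y for all j) turns Σ_{j≠i} y_j into 2y, so 122 = 10y and y = 12.2.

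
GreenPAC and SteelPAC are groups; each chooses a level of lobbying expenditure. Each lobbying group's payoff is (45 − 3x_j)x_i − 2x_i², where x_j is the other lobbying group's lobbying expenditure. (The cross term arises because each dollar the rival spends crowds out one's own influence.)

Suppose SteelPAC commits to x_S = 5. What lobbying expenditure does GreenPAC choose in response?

GreenPAC's payoff is (45 − 3x_S)x_G − 2x_G².
∂π/∂x_G = 45 − 3x_S − 4x_G = 0, so x_G = 11.25 − 0.75x_S.
At x_S = 5: x_G = 11.25 − 0.75·5 = 7.5.

7.5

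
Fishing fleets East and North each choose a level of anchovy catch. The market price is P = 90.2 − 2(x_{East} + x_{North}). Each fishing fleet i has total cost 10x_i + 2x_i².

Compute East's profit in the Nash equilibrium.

Fishing fleet East's profit: π = x_{East}(90.2 − 2(x_{East} + x_{North})) − 10x_{East} − 2x_{East}².
∂π/∂x_{East} = 80.2 − 8x_{East} − 2x_{North} = 0, so x_{East} = 10.025 − 0.25x_{North}.
Setting x_{East} = x_{North} in the reaction function: x_{East} = 10.025 − 0.25x_{East}, so x_{East} = 10.025 / 1.25 = 8.02.
Price P = 90.2 − 2·16.04 = 58.12.
East's profit: (58.12 − 10)·8.02 − 2(8.02)² = 257.2816.

257.2816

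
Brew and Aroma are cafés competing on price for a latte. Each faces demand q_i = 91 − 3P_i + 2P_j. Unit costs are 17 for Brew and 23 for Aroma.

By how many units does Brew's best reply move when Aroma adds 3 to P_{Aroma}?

Brew's profit: π = (P_{Brew} − 17)(91 − 3P_{Brew} + 2P_{Aroma}).
∂π/∂P_{Brew} = 142 − 6P_{Brew} + 2P_{Aroma} = 0 ⇒ P_{Brew} = 71/3 + (1/3)P_{Aroma}.
The reaction-function slope is 1/3, so a 3-unit rise in P_{Aroma} moves P_{Brew} by 1/3 × 3 = 1. Brew's best response rises — the actions are strategic complements.

1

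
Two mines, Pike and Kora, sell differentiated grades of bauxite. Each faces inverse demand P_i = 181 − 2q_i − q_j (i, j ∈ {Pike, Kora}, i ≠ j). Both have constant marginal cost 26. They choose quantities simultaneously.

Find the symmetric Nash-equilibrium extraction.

31

Mine Pike's profit: π = q_{Pike}(181 − 2q_{Pike} − q_{Kora}) − 26q_{Pike}.
∂π/∂q_{Pike} = 155 − 4q_{Pike} − q_{Kora} = 0 ⇒ q_{Pike} = 38.75 − 0.25q_{Kora}.
The game is symmetric, so in equilibrium q_{Kora} = q_{Pike}: the reaction function gives 1.25q_{Pike} = 38.75, hence q_{Pike} = 31.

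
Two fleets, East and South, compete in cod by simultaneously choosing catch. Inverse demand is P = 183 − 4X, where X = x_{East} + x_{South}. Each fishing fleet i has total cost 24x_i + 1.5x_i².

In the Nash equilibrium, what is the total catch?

Fishing fleet East's profit: π = x_{East}(183 − 4(x_{East} + x_{South})) − 24x_{East} − 1.5x_{East}².
∂π/∂x_{East} = 159 − 11x_{East} − 4x_{South} = 0, so x_{East} = 159/11 − (4/11)x_{South}.
The game is symmetric, so in equilibrium x_{South} = x_{East}: the reaction function gives (15/11)x_{East} = 159/11, hence x_{East} = 10.6.
Total catch: 10.6 + 10.6 = 21.2.

21.2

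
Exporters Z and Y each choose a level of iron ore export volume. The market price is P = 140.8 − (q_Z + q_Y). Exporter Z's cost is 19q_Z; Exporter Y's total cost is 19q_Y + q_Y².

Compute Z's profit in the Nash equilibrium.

Exporter Z's profit: π = q_Z(140.8 − (q_Z + q_Y)) − 19q_Z.
∂π/∂q_Z = 121.8 − 2q_Z − q_Y = 0, so q_Z = 60.9 − 0.5q_Y.
For Y: ∂π/∂q_Y = 121.8 − 4q_Y − q_Z = 0 ⇒ q_Y = 30.45 − 0.25q_Z.
Substituting the second reaction function into the first: q_Z = 60.9 − 0.5(30.45 − 0.25q_Z), which gives 0.875q_Z = 45.675 ⇒ q_Z = 52.2.
Then q_Y = 30.45 − 0.25·52.2 = 17.4.
Price P = 140.8 − 69.6 = 71.2.
Z's profit: (71.2 − 19)·52.2 = 2724.84.

2724.84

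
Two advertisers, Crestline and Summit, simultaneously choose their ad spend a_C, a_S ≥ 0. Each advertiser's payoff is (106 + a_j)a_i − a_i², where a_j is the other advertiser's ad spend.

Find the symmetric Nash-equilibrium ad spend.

106

Crestline's payoff is (106 + a_S)a_C − a_C².
∂π/∂a_C = 106 + a_S − 2a_C = 0, so a_C = 53 + 0.5a_S.
The game is symmetric, so in equilibrium a_S = a_C: the reaction function gives 0.5a_C = 53, hence a_C = 106.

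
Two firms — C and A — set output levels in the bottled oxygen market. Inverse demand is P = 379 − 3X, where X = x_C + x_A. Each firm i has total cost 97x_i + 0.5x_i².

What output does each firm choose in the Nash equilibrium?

Firm C's profit: π = x_C(379 − 3(x_C + x_A)) − 97x_C − 0.5x_C².
∂π/∂x_C = 282 − 7x_C − 3x_A = 0, so x_C = 282/7 − (3/7)x_A.
The game is symmetric, so in equilibrium x_A = x_C: the reaction function gives (10/7)x_C = 282/7, hence x_C = 28.2.

28.2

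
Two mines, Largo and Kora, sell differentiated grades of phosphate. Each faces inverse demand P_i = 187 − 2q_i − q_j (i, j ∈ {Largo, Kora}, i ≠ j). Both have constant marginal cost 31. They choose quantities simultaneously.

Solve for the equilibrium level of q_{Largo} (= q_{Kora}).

31.2

Mine Largo's profit: π = q_{Largo}(187 − 2q_{Largo} − q_{Kora}) − 31q_{Largo}.
∂π/∂q_{Largo} = 156 − 4q_{Largo} − q_{Kora} = 0 ⇒ q_{Largo} = 39 − 0.25q_{Kora}.
By symmetry q_{Kora} = q_{Largo}; substituting into the reaction function, 1.25q_{Largo} = 39 and q_{Largo} = 31.2.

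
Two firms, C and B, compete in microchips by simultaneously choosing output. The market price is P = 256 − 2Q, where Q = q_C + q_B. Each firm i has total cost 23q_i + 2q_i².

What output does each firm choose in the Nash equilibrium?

23.3

Firm C's profit: π = q_C(256 − 2(q_C + q_B)) − 23q_C − 2q_C².
∂π/∂q_C = 233 − 8q_C − 2q_B = 0, so q_C = 29.125 − 0.25q_B.
By symmetry q_B = q_C; substituting into the reaction function, 1.25q_C = 29.125 and q_C = 23.3.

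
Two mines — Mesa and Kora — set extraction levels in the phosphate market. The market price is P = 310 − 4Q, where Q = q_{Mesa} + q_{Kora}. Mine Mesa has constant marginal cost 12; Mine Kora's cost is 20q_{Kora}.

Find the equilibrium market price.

114

Mine Mesa's profit: π = q_{Mesa}(310 − 4(q_{Mesa} + q_{Kora})) − 12q_{Mesa}.
∂π/∂q_{Mesa} = 298 − 8q_{Mesa} − 4q_{Kora} = 0, so q_{Mesa} = 37.25 − 0.5q_{Kora}.
By the same steps for Kora: q_{Kora} = 36.25 − 0.5q_{Mesa}.
Plugging q_{Kora} into Mesa's best response: q_{Mesa} = 37.25 − 0.5(36.25 − 0.5q_{Mesa}) ⇒ 0.75q_{Mesa} = 19.125, so q_{Mesa} = 25.5.
Then q_{Kora} = 36.25 − 0.5·25.5 = 23.5.
Equilibrium price: P = 310 − 4·49 = 114.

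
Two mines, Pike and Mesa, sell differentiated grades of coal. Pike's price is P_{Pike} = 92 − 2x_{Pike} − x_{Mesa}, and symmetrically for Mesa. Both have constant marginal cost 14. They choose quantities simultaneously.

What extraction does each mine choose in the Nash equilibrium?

15.6

Mine Pike's profit: π = x_{Pike}(92 − 2x_{Pike} − x_{Mesa}) − 14x_{Pike}.
∂π/∂x_{Pike} = 78 − 4x_{Pike} − x_{Mesa} = 0 ⇒ x_{Pike} = 19.5 − 0.25x_{Mesa}.
By symmetry x_{Mesa} = x_{Pike}; substituting into the reaction function, 1.25x_{Pike} = 19.5 and x_{Pike} = 15.6.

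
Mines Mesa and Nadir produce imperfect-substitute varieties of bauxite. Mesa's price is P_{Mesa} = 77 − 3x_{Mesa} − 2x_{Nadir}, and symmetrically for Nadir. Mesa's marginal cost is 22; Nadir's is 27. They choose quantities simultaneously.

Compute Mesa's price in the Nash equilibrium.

Mine Mesa's profit: π = x_{Mesa}(77 − 3x_{Mesa} − 2x_{Nadir}) − 22x_{Mesa}.
∂π/∂x_{Mesa} = 55 − 6x_{Mesa} − 2x_{Nadir} = 0 ⇒ x_{Mesa} = 55/6 − (1/3)x_{Nadir}.
Similarly x_{Nadir} = 25/3 − (1/3)x_{Mesa}.
Plugging x_{Nadir} into Mesa's best response: x_{Mesa} = 55/6 − (1/3)(25/3 − (1/3)x_{Mesa}) ⇒ (8/9)x_{Mesa} = 115/18, so x_{Mesa} = 7.1875.
Then x_{Nadir} = 25/3 − (1/3)·7.1875 = 5.9375.
P_{Mesa} = 77 − 3·7.1875 − 2·5.9375 = 43.5625.

43.5625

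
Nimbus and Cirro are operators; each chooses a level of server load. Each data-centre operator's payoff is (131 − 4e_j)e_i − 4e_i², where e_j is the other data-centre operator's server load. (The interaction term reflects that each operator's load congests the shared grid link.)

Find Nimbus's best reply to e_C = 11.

Nimbus's payoff is (131 − 4e_C)e_N − 4e_N².
∂π/∂e_N = 131 − 4e_C − 8e_N = 0, so e_N = 16.375 − 0.5e_C.
At e_C = 11: e_N = 16.375 − 0.5·11 = 10.875.

10.875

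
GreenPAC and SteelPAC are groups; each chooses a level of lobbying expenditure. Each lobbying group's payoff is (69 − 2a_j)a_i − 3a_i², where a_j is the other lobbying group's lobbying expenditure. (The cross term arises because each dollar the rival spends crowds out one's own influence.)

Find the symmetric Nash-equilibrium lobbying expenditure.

8.625

GreenPAC's payoff is (69 − 2a_S)a_G − 3a_G².
∂π/∂a_G = 69 − 2a_S − 6a_G = 0, so a_G = 11.5 − (1/3)a_S.
Setting a_G = a_S in the reaction function: a_G = 11.5 − (1/3)a_G, so a_G = 11.5 / (4/3) = 8.625.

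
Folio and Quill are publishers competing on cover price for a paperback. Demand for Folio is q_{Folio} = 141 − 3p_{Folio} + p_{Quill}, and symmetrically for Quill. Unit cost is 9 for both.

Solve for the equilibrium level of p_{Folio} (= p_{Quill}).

33.6

Folio's profit: π = (p_{Folio} − 9)(141 − 3p_{Folio} + p_{Quill}).
∂π/∂p_{Folio} = 168 − 6p_{Folio} + p_{Quill} = 0 ⇒ p_{Folio} = 28 + (1/6)p_{Quill}.
By symmetry p_{Quill} = p_{Folio}; substituting into the reaction function, (5/6)p_{Folio} = 28 and p_{Folio} = 33.6.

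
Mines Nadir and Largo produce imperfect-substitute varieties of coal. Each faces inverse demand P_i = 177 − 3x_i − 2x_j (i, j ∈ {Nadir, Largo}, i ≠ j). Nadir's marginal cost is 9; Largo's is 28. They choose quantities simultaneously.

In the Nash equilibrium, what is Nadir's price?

75.5625

Mine Nadir's profit: π = x_{Nadir}(177 − 3x_{Nadir} − 2x_{Largo}) − 9x_{Nadir}.
∂π/∂x_{Nadir} = 168 − 6x_{Nadir} − 2x_{Largo} = 0 ⇒ x_{Nadir} = 28 − (1/3)x_{Largo}.
Similarly x_{Largo} = 149/6 − (1/3)x_{Nadir}.
Substituting the second reaction function into the first: x_{Nadir} = 28 − (1/3)(149/6 − (1/3)x_{Nadir}), which gives (8/9)x_{Nadir} = 355/18 ⇒ x_{Nadir} = 22.1875.
Then x_{Largo} = 149/6 − (1/3)·22.1875 = 17.4375.
P_{Nadir} = 177 − 3·22.1875 − 2·17.4375 = 75.5625.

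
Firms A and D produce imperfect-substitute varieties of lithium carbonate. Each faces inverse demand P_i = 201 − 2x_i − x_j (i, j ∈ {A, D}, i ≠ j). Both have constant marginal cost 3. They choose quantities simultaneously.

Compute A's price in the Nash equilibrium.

Firm A's profit: π = x_A(201 − 2x_A − x_D) − 3x_A.
∂π/∂x_A = 198 − 4x_A − x_D = 0 ⇒ x_A = 49.5 − 0.25x_D.
The game is symmetric, so in equilibrium x_D = x_A: the reaction function gives 1.25x_A = 49.5, hence x_A = 39.6.
P_A = 201 − 2·39.6 − 39.6 = 82.2.

82.2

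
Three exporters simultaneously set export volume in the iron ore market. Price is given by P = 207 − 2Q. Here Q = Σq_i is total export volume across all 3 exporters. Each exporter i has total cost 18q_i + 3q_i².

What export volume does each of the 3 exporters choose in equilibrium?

A representative exporter's profit is π_i = q_i(207 − 2Q) − 18q_i − 3q_i², with Q = q_i + Σ_{j≠i} q_j.
First-order condition: 189 − 10q_i − 2Σ_{j≠i} q_j = 0.
In a symmetric equilibrium every exporter chooses the same q, so Σ_{j≠i} q_j = 2q. The condition becomes 189 − 14q = 0, giving q = 189/14 = 13.5.

13.5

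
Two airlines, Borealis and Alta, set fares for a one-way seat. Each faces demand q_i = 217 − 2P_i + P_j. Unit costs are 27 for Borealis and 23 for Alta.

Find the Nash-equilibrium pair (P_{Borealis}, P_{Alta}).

89.8, 88.2

Borealis's profit: π = (P_{Borealis} − 27)(217 − 2P_{Borealis} + P_{Alta}).
∂π/∂P_{Borealis} = 271 − 4P_{Borealis} + P_{Alta} = 0 ⇒ P_{Borealis} = 67.75 + 0.25P_{Alta}.
Similarly P_{Alta} = 65.75 + 0.25P_{Borealis}.
Substituting the second reaction function into the first: P_{Borealis} = 67.75 + 0.25(65.75 + 0.25P_{Borealis}), which gives 0.9375P_{Borealis} = 84.1875 ⇒ P_{Borealis} = 89.8.
Then P_{Alta} = 65.75 + 0.25·89.8 = 88.2.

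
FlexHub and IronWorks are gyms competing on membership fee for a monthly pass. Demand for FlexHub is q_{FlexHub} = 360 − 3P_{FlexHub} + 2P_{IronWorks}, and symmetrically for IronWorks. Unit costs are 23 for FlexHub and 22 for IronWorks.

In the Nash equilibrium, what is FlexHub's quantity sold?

FlexHub's profit: π = (P_{FlexHub} − 23)(360 − 3P_{FlexHub} + 2P_{IronWorks}).
∂π/∂P_{FlexHub} = 429 − 6P_{FlexHub} + 2P_{IronWorks} = 0 ⇒ P_{FlexHub} = 71.5 + (1/3)P_{IronWorks}.
Similarly P_{IronWorks} = 71 + (1/3)P_{FlexHub}.
Substituting the second reaction function into the first: P_{FlexHub} = 71.5 + (1/3)(71 + (1/3)P_{FlexHub}), which gives (8/9)P_{FlexHub} = 571/6 ⇒ P_{FlexHub} = 107.0625.
Then P_{IronWorks} = 71 + (1/3)·107.0625 = 106.6875.
q_{FlexHub} = 360 − 3·107.0625 + 2·106.6875 = 252.1875.

252.1875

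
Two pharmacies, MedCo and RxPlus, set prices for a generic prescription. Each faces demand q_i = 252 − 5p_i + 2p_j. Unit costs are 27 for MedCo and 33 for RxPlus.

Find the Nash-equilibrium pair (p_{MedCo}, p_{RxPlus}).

49, 51.5

MedCo's profit: π = (p_{MedCo} − 27)(252 − 5p_{MedCo} + 2p_{RxPlus}).
∂π/∂p_{MedCo} = 387 − 10p_{MedCo} + 2p_{RxPlus} = 0 ⇒ p_{MedCo} = 38.7 + 0.2p_{RxPlus}.
Similarly p_{RxPlus} = 41.7 + 0.2p_{MedCo}.
Plugging p_{RxPlus} into MedCo's best response: p_{MedCo} = 38.7 + 0.2(41.7 + 0.2p_{MedCo}) ⇒ 0.96p_{MedCo} = 47.04, so p_{MedCo} = 49.
Then p_{RxPlus} = 41.7 + 0.2·49 = 51.5.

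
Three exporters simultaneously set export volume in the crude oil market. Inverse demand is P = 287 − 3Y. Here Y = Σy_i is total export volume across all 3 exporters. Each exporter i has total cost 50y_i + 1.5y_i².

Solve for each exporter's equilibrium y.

A representative exporter's profit is π_i = y_i(287 − 3Y) − 50y_i − 1.5y_i², with Y = y_i + Σ_{j≠i} y_j.
First-order condition: 237 − 9y_i − 3Σ_{j≠i} y_j = 0.
In a symmetric equilibrium every exporter chooses the same y, so Σ_{j≠i} y_j = 2y. The condition becomes 237 − 15y = 0, giving y = 237/15 = 15.8.

15.8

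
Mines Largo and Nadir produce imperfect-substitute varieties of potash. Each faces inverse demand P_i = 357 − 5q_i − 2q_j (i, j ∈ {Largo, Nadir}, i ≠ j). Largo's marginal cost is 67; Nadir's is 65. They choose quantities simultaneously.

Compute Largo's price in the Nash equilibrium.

Mine Largo's profit: π = q_{Largo}(357 − 5q_{Largo} − 2q_{Nadir}) − 67q_{Largo}.
∂π/∂q_{Largo} = 290 − 10q_{Largo} − 2q_{Nadir} = 0 ⇒ q_{Largo} = 29 − 0.2q_{Nadir}.
Similarly q_{Nadir} = 29.2 − 0.2q_{Largo}.
Plugging q_{Nadir} into Largo's best response: q_{Largo} = 29 − 0.2(29.2 − 0.2q_{Largo}) ⇒ 0.96q_{Largo} = 23.16, so q_{Largo} = 24.125.
Then q_{Nadir} = 29.2 − 0.2·24.125 = 24.375.
P_{Largo} = 357 − 5·24.125 − 2·24.375 = 187.625.

187.625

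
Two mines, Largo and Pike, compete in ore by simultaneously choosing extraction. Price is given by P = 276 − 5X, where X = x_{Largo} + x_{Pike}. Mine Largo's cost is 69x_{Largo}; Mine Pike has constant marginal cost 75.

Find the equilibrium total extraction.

Mine Largo's profit: π = x_{Largo}(276 − 5(x_{Largo} + x_{Pike})) − 69x_{Largo}.
∂π/∂x_{Largo} = 207 − 10x_{Largo} − 5x_{Pike} = 0, so x_{Largo} = 20.7 − 0.5x_{Pike}.
By the same steps for Pike: x_{Pike} = 20.1 − 0.5x_{Largo}.
Solving the two reaction functions simultaneously: (1 − (−0.5)(−0.5))x_{Largo} = 20.7 − 0.5·20.1, so 0.75x_{Largo} = 10.65 and x_{Largo} = 14.2.
Then x_{Pike} = 20.1 − 0.5·14.2 = 13.
Total extraction: 14.2 + 13 = 27.2.

27.2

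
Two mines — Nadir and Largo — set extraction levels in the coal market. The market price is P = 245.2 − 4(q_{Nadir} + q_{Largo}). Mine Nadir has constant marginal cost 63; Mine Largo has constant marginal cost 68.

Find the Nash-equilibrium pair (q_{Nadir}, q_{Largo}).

15.6, 14.35

Mine Nadir's profit: π = q_{Nadir}(245.2 − 4(q_{Nadir} + q_{Largo})) − 63q_{Nadir}.
∂π/∂q_{Nadir} = 182.2 − 8q_{Nadir} − 4q_{Largo} = 0, so q_{Nadir} = 22.775 − 0.5q_{Largo}.
By the same steps for Largo: q_{Largo} = 22.15 − 0.5q_{Nadir}.
Substituting the second reaction function into the first: q_{Nadir} = 22.775 − 0.5(22.15 − 0.5q_{Nadir}), which gives 0.75q_{Nadir} = 11.7 ⇒ q_{Nadir} = 15.6.
Then q_{Largo} = 22.15 − 0.5·15.6 = 14.35.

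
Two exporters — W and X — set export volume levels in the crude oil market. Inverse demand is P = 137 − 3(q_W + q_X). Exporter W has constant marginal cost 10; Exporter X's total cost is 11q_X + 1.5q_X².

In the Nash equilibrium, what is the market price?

61

Exporter W's profit: π = q_W(137 − 3(q_W + q_X)) − 10q_W.
∂π/∂q_W = 127 − 6q_W − 3q_X = 0, so q_W = 127/6 − 0.5q_X.
For X: ∂π/∂q_X = 126 − 9q_X − 3q_W = 0 ⇒ q_X = 14 − (1/3)q_W.
Plugging q_X into W's best response: q_W = 127/6 − 0.5(14 − (1/3)q_W) ⇒ (5/6)q_W = 85/6, so q_W = 17.
Then q_X = 14 − (1/3)·17 = 25/3.
Equilibrium price: P = 137 − 3·(76/3) = 61.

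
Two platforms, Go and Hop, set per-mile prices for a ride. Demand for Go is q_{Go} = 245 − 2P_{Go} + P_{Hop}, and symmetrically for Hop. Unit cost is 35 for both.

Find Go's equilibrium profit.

Go's profit: π = (P_{Go} − 35)(245 − 2P_{Go} + P_{Hop}).
∂π/∂P_{Go} = 315 − 4P_{Go} + P_{Hop} = 0 ⇒ P_{Go} = 78.75 + 0.25P_{Hop}.
The game is symmetric, so in equilibrium P_{Hop} = P_{Go}: the reaction function gives 0.75P_{Go} = 78.75, hence P_{Go} = 105.
q_{Go} = 245 − 2·105 + 105 = 140.
Profit = (105 − 35)·140 = 9800.

9800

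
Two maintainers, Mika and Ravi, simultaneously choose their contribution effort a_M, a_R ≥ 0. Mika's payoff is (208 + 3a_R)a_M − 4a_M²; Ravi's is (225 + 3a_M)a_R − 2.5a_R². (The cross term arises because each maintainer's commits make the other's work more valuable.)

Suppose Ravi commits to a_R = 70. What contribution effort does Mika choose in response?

Expanding Mika's payoff: 208a_M + 3a_Ra_M − 4a_M².
∂π/∂a_M = 208 + 3a_R − 8a_M = 0, so a_M = 26 + 0.375a_R.
At a_R = 70: a_M = 26 + 0.375·70 = 52.25.

52.25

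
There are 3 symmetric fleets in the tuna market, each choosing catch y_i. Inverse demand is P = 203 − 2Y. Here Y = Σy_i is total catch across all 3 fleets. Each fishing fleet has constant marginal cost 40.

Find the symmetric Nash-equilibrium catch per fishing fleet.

20.375

A representative fishing fleet's profit is π_i = y_i(203 − 2Y) − 40y_i, with Y = y_i + Σ_{j≠i} y_j.
First-order condition: 163 − 4y_i − 2Σ_{j≠i} y_j = 0.
In a symmetric equilibrium every fishing fleet chooses the same y, so Σ_{j≠i} y_j = 2y. The condition becomes 163 − 8y = 0, giving y = 163/8 = 20.375.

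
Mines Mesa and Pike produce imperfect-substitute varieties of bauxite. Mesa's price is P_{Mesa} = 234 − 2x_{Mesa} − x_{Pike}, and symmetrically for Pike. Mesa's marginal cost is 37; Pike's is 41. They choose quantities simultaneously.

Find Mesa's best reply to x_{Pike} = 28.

Mine Mesa's profit: π = x_{Mesa}(234 − 2x_{Mesa} − x_{Pike}) − 37x_{Mesa}.
∂π/∂x_{Mesa} = 197 − 4x_{Mesa} − x_{Pike} = 0 ⇒ x_{Mesa} = 49.25 − 0.25x_{Pike}.
At x_{Pike} = 28: x_{Mesa} = 49.25 − 0.25·28 = 42.25.

42.25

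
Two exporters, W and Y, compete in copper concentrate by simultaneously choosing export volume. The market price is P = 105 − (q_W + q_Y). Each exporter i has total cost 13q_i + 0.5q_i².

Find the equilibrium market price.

Exporter W's profit: π = q_W(105 − (q_W + q_Y)) − 13q_W − 0.5q_W².
∂π/∂q_W = 92 − 3q_W − q_Y = 0, so q_W = 92/3 − (1/3)q_Y.
Setting q_W = q_Y in the reaction function: q_W = 92/3 − (1/3)q_W, so q_W = (92/3) / (4/3) = 23.
Equilibrium price: P = 105 − 46 = 59.

59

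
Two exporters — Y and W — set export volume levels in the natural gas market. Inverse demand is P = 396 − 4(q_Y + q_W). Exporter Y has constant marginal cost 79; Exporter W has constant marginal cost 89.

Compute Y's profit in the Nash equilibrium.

Exporter Y's profit: π = q_Y(396 − 4(q_Y + q_W)) − 79q_Y.
∂π/∂q_Y = 317 − 8q_Y − 4q_W = 0, so q_Y = 39.625 − 0.5q_W.
By the same steps for W: q_W = 38.375 − 0.5q_Y.
Substituting the second reaction function into the first: q_Y = 39.625 − 0.5(38.375 − 0.5q_Y), which gives 0.75q_Y = 20.4375 ⇒ q_Y = 27.25.
Then q_W = 38.375 − 0.5·27.25 = 24.75.
Price P = 396 − 4·52 = 188.
Y's profit: (188 − 79)·27.25 = 2970.25.

2970.25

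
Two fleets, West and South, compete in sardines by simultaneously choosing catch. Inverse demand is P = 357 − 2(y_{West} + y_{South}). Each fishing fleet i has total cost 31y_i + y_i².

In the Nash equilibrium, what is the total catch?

81.5

Fishing fleet West's profit: π = y_{West}(357 − 2(y_{West} + y_{South})) − 31y_{West} − y_{West}².
∂π/∂y_{West} = 326 − 6y_{West} − 2y_{South} = 0, so y_{West} = 163/3 − (1/3)y_{South}.
The game is symmetric, so in equilibrium y_{South} = y_{West}: the reaction function gives (4/3)y_{West} = 163/3, hence y_{West} = 40.75.
Total catch: 40.75 + 40.75 = 81.5.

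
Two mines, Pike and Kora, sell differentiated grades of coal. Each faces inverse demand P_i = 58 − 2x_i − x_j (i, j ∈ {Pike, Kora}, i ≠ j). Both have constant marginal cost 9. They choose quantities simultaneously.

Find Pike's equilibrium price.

Mine Pike's profit: π = x_{Pike}(58 − 2x_{Pike} − x_{Kora}) − 9x_{Pike}.
∂π/∂x_{Pike} = 49 − 4x_{Pike} − x_{Kora} = 0 ⇒ x_{Pike} = 12.25 − 0.25x_{Kora}.
By symmetry x_{Kora} = x_{Pike}; substituting into the reaction function, 1.25x_{Pike} = 12.25 and x_{Pike} = 9.8.
P_{Pike} = 58 − 2·9.8 − 9.8 = 28.6.

28.6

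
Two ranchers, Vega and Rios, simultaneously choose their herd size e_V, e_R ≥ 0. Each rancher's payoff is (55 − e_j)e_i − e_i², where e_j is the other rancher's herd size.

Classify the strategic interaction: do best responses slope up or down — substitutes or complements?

Vega's payoff is (55 − e_R)e_V − e_V².
∂π/∂e_V = 55 − e_R − 2e_V = 0, so e_V = 27.5 − 0.5e_R.
The best-response slope de_V/de_R = −0.5 < 0: the reaction function is downward-sloping, so the choices are strategic substitutes.

strategic substitutes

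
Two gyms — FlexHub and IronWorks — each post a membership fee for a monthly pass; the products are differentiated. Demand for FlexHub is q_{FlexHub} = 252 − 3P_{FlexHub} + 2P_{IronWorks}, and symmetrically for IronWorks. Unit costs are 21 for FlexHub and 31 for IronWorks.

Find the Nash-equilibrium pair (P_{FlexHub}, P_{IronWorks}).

FlexHub's profit: π = (P_{FlexHub} − 21)(252 − 3P_{FlexHub} + 2P_{IronWorks}).
∂π/∂P_{FlexHub} = 315 − 6P_{FlexHub} + 2P_{IronWorks} = 0 ⇒ P_{FlexHub} = 52.5 + (1/3)P_{IronWorks}.
Similarly P_{IronWorks} = 57.5 + (1/3)P_{FlexHub}.
Solving the two reaction functions simultaneously: (1 − (1/3)(1/3))P_{FlexHub} = 52.5 + (1/3)·57.5, so (8/9)P_{FlexHub} = 215/3 and P_{FlexHub} = 80.625.
Then P_{IronWorks} = 57.5 + (1/3)·80.625 = 84.375.

80.625, 84.375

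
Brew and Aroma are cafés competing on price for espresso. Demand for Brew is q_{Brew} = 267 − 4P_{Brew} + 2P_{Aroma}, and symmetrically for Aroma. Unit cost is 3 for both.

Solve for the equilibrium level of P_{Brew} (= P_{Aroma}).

46.5

Brew's profit: π = (P_{Brew} − 3)(267 − 4P_{Brew} + 2P_{Aroma}).
∂π/∂P_{Brew} = 279 − 8P_{Brew} + 2P_{Aroma} = 0 ⇒ P_{Brew} = 34.875 + 0.25P_{Aroma}.
The game is symmetric, so in equilibrium P_{Aroma} = P_{Brew}: the reaction function gives 0.75P_{Brew} = 34.875, hence P_{Brew} = 46.5.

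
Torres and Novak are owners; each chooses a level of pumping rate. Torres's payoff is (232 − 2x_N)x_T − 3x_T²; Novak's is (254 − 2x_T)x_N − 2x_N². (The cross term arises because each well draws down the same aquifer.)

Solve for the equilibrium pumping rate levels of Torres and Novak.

21, 53

Expanding Torres's payoff: 232x_T − 2x_Nx_T − 3x_T².
∂π/∂x_T = 232 − 2x_N − 6x_T = 0, so x_T = 116/3 − (1/3)x_N.
Likewise for Novak: x_N = 63.5 − 0.5x_T.
Solving the two reaction functions simultaneously: (1 − (−1/3)(−0.5))x_T = 116/3 − (1/3)·63.5, so (5/6)x_T = 17.5 and x_T = 21.
Then x_N = 63.5 − 0.5·21 = 53.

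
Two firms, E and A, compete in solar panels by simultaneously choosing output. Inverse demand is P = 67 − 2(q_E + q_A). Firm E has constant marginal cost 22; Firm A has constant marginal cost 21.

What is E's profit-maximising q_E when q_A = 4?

Firm E's profit: π = q_E(67 − 2(q_E + q_A)) − 22q_E.
∂π/∂q_E = 45 − 4q_E − 2q_A = 0, so q_E = 11.25 − 0.5q_A.
At q_A = 4: q_E = 11.25 − 0.5·4 = 9.25.

9.25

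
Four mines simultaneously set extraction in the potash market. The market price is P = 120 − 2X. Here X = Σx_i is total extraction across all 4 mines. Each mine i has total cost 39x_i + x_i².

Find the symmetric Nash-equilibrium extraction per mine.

6.75

A representative mine's profit is π_i = x_i(120 − 2X) − 39x_i − x_i², with X = x_i + Σ_{j≠i} x_j.
First-order condition: 81 − 6x_i − 2Σ_{j≠i} x_j = 0.
With identical mines, set every x_j = x: then 81 − 6x − 6x = 0, i.e. x = 81/12 = 6.75.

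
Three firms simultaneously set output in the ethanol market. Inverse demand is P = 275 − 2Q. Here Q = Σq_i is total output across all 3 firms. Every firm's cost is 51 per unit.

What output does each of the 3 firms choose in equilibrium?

28

A representative firm's profit is π_i = q_i(275 − 2Q) − 51q_i, with Q = q_i + Σ_{j≠i} q_j.
First-order condition: 224 − 4q_i − 2Σ_{j≠i} q_j = 0.
Imposing symmetry (q_j = q for all j) turns Σ_{j≠i} q_j into 2q, so 224 = 8q and q = 28.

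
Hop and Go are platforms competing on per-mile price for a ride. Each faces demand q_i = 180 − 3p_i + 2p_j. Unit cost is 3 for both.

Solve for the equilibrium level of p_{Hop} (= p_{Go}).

47.25

Hop's profit: π = (p_{Hop} − 3)(180 − 3p_{Hop} + 2p_{Go}).
∂π/∂p_{Hop} = 189 − 6p_{Hop} + 2p_{Go} = 0 ⇒ p_{Hop} = 31.5 + (1/3)p_{Go}.
Setting p_{Hop} = p_{Go} in the reaction function: p_{Hop} = 31.5 + (1/3)p_{Hop}, so p_{Hop} = 31.5 / (2/3) = 47.25.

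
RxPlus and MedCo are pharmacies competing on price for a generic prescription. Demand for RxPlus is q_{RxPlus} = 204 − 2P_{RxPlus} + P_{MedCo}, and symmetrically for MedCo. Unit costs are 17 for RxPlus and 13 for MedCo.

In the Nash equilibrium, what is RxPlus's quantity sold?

123.6

RxPlus's profit: π = (P_{RxPlus} − 17)(204 − 2P_{RxPlus} + P_{MedCo}).
∂π/∂P_{RxPlus} = 238 − 4P_{RxPlus} + P_{MedCo} = 0 ⇒ P_{RxPlus} = 59.5 + 0.25P_{MedCo}.
Similarly P_{MedCo} = 57.5 + 0.25P_{RxPlus}.
Plugging P_{MedCo} into RxPlus's best response: P_{RxPlus} = 59.5 + 0.25(57.5 + 0.25P_{RxPlus}) ⇒ 0.9375P_{RxPlus} = 73.875, so P_{RxPlus} = 78.8.
Then P_{MedCo} = 57.5 + 0.25·78.8 = 77.2.
q_{RxPlus} = 204 − 2·78.8 + 77.2 = 123.6.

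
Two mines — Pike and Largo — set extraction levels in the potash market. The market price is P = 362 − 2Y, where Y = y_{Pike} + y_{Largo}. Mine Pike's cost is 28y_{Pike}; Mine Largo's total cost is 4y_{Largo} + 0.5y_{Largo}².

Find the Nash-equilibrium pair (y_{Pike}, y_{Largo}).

Mine Pike's profit: π = y_{Pike}(362 − 2(y_{Pike} + y_{Largo})) − 28y_{Pike}.
∂π/∂y_{Pike} = 334 − 4y_{Pike} − 2y_{Largo} = 0, so y_{Pike} = 83.5 − 0.5y_{Largo}.
For Largo: ∂π/∂y_{Largo} = 358 − 5y_{Largo} − 2y_{Pike} = 0 ⇒ y_{Largo} = 71.6 − 0.4y_{Pike}.
Plugging y_{Largo} into Pike's best response: y_{Pike} = 83.5 − 0.5(71.6 − 0.4y_{Pike}) ⇒ 0.8y_{Pike} = 47.7, so y_{Pike} = 59.625.
Then y_{Largo} = 71.6 − 0.4·59.625 = 47.75.

59.625, 47.75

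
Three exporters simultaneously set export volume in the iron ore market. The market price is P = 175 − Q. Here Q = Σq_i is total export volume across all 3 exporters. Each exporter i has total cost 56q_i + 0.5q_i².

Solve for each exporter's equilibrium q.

23.8

A representative exporter's profit is π_i = q_i(175 − Q) − 56q_i − 0.5q_i², with Q = q_i + Σ_{j≠i} q_j.
First-order condition: 119 − 3q_i − Σ_{j≠i} q_j = 0.
With identical exporters, set every q_j = q: then 119 − 3q − 2q = 0, i.e. q = 119/5 = 23.8.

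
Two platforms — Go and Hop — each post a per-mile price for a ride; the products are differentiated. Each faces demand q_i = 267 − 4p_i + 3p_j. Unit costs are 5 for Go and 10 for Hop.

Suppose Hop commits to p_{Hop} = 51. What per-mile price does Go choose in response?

55

Go's profit: π = (p_{Go} − 5)(267 − 4p_{Go} + 3p_{Hop}).
∂π/∂p_{Go} = 287 − 8p_{Go} + 3p_{Hop} = 0 ⇒ p_{Go} = 35.875 + 0.375p_{Hop}.
At p_{Hop} = 51: p_{Go} = 35.875 + 0.375·51 = 55.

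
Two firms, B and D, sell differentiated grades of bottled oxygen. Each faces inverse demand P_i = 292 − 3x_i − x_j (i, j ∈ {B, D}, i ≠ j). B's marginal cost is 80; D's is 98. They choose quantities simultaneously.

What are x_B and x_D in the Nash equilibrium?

Firm B's profit: π = x_B(292 − 3x_B − x_D) − 80x_B.
∂π/∂x_B = 212 − 6x_B − x_D = 0 ⇒ x_B = 106/3 − (1/6)x_D.
Similarly x_D = 97/3 − (1/6)x_B.
Solving the two reaction functions simultaneously: (1 − (−1/6)(−1/6))x_B = 106/3 − (1/6)·(97/3), so (35/36)x_B = 539/18 and x_B = 30.8.
Then x_D = 97/3 − (1/6)·30.8 = 27.2.

30.8, 27.2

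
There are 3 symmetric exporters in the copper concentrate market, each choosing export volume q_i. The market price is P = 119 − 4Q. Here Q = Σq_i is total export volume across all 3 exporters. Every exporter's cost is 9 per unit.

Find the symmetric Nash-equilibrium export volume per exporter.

6.875

A representative exporter's profit is π_i = q_i(119 − 4Q) − 9q_i, with Q = q_i + Σ_{j≠i} q_j.
First-order condition: 110 − 8q_i − 4Σ_{j≠i} q_j = 0.
In a symmetric equilibrium every exporter chooses the same q, so Σ_{j≠i} q_j = 2q. The condition becomes 110 − 16q = 0, giving q = 110/16 = 6.875.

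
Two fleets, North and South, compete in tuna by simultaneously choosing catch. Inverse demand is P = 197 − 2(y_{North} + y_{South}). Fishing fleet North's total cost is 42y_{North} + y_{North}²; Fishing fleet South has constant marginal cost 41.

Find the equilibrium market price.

103.6

Fishing fleet North's profit: π = y_{North}(197 − 2(y_{North} + y_{South})) − 42y_{North} − y_{North}².
∂π/∂y_{North} = 155 − 6y_{North} − 2y_{South} = 0, so y_{North} = 155/6 − (1/3)y_{South}.
For South: ∂π/∂y_{South} = 156 − 4y_{South} − 2y_{North} = 0 ⇒ y_{South} = 39 − 0.5y_{North}.
Solving the two reaction functions simultaneously: (1 − (−1/3)(−0.5))y_{North} = 155/6 − (1/3)·39, so (5/6)y_{North} = 77/6 and y_{North} = 15.4.
Then y_{South} = 39 − 0.5·15.4 = 31.3.
Equilibrium price: P = 197 − 2·46.7 = 103.6.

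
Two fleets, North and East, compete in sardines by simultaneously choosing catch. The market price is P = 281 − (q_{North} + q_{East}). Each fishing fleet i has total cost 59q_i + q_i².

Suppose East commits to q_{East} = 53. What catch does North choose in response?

42.25

Fishing fleet North's profit: π = q_{North}(281 − (q_{North} + q_{East})) − 59q_{North} − q_{North}².
∂π/∂q_{North} = 222 − 4q_{North} − q_{East} = 0, so q_{North} = 55.5 − 0.25q_{East}.
At q_{East} = 53: q_{North} = 55.5 − 0.25·53 = 42.25.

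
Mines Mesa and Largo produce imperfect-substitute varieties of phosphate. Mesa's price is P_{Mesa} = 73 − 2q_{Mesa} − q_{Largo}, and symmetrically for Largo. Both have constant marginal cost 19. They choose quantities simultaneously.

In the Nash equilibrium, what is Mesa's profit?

Mine Mesa's profit: π = q_{Mesa}(73 − 2q_{Mesa} − q_{Largo}) − 19q_{Mesa}.
∂π/∂q_{Mesa} = 54 − 4q_{Mesa} − q_{Largo} = 0 ⇒ q_{Mesa} = 13.5 − 0.25q_{Largo}.
By symmetry q_{Largo} = q_{Mesa}; substituting into the reaction function, 1.25q_{Mesa} = 13.5 and q_{Mesa} = 10.8.
P_{Mesa} = 73 − 2·10.8 − 10.8 = 40.6.
Profit = (40.6 − 19)·10.8 = 233.28.

233.28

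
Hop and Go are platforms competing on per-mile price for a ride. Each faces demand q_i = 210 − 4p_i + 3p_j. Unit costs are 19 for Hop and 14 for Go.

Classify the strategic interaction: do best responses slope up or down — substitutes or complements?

strategic complements

Hop's profit: π = (p_{Hop} − 19)(210 − 4p_{Hop} + 3p_{Go}).
∂π/∂p_{Hop} = 286 − 8p_{Hop} + 3p_{Go} = 0 ⇒ p_{Hop} = 35.75 + 0.375p_{Go}.
The best-response slope dp_{Hop}/dp_{Go} = 0.375 > 0: the reaction function is upward-sloping, so the choices are strategic complements.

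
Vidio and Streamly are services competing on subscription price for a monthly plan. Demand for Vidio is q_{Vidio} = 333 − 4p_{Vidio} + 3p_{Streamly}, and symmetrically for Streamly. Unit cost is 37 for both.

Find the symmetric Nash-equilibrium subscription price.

Vidio's profit: π = (p_{Vidio} − 37)(333 − 4p_{Vidio} + 3p_{Streamly}).
∂π/∂p_{Vidio} = 481 − 8p_{Vidio} + 3p_{Streamly} = 0 ⇒ p_{Vidio} = 60.125 + 0.375p_{Streamly}.
By symmetry p_{Streamly} = p_{Vidio}; substituting into the reaction function, 0.625p_{Vidio} = 60.125 and p_{Vidio} = 96.2.

96.2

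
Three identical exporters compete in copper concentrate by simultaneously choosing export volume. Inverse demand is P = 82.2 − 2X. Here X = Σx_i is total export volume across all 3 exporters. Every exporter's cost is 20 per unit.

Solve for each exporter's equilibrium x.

A representative exporter's profit is π_i = x_i(82.2 − 2X) − 20x_i, with X = x_i + Σ_{j≠i} x_j.
First-order condition: 62.2 − 4x_i − 2Σ_{j≠i} x_j = 0.
Imposing symmetry (x_j = x for all j) turns Σ_{j≠i} x_j into 2x, so 62.2 = 8x and x = 7.775.

7.775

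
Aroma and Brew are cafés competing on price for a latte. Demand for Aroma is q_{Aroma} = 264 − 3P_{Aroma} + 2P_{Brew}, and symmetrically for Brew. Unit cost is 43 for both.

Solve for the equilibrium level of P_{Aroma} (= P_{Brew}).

98.25

Aroma's profit: π = (P_{Aroma} − 43)(264 − 3P_{Aroma} + 2P_{Brew}).
∂π/∂P_{Aroma} = 393 − 6P_{Aroma} + 2P_{Brew} = 0 ⇒ P_{Aroma} = 65.5 + (1/3)P_{Brew}.
Setting P_{Aroma} = P_{Brew} in the reaction function: P_{Aroma} = 65.5 + (1/3)P_{Aroma}, so P_{Aroma} = 65.5 / (2/3) = 98.25.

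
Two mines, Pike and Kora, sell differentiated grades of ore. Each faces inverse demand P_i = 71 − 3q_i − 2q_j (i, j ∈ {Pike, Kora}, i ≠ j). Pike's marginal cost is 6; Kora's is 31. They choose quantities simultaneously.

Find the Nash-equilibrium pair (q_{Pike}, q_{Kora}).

Mine Pike's profit: π = q_{Pike}(71 − 3q_{Pike} − 2q_{Kora}) − 6q_{Pike}.
∂π/∂q_{Pike} = 65 − 6q_{Pike} − 2q_{Kora} = 0 ⇒ q_{Pike} = 65/6 − (1/3)q_{Kora}.
Similarly q_{Kora} = 20/3 − (1/3)q_{Pike}.
Solving the two reaction functions simultaneously: (1 − (−1/3)(−1/3))q_{Pike} = 65/6 − (1/3)·(20/3), so (8/9)q_{Pike} = 155/18 and q_{Pike} = 9.6875.
Then q_{Kora} = 20/3 − (1/3)·9.6875 = 3.4375.

9.6875, 3.4375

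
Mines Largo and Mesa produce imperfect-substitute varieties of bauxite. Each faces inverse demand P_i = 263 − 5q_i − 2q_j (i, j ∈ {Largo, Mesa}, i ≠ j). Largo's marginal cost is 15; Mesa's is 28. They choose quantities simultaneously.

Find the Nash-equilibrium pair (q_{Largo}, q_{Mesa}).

Mine Largo's profit: π = q_{Largo}(263 − 5q_{Largo} − 2q_{Mesa}) − 15q_{Largo}.
∂π/∂q_{Largo} = 248 − 10q_{Largo} − 2q_{Mesa} = 0 ⇒ q_{Largo} = 24.8 − 0.2q_{Mesa}.
Similarly q_{Mesa} = 23.5 − 0.2q_{Largo}.
Solving the two reaction functions simultaneously: (1 − (−0.2)(−0.2))q_{Largo} = 24.8 − 0.2·23.5, so 0.96q_{Largo} = 20.1 and q_{Largo} = 20.9375.
Then q_{Mesa} = 23.5 − 0.2·20.9375 = 19.3125.

20.9375, 19.3125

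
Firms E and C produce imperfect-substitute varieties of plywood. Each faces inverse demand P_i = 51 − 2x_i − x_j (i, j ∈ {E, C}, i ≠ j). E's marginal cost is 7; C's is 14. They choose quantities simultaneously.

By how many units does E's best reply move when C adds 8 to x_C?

Firm E's profit: π = x_E(51 − 2x_E − x_C) − 7x_E.
∂π/∂x_E = 44 − 4x_E − x_C = 0 ⇒ x_E = 11 − 0.25x_C.
The reaction-function slope is −0.25, so an 8-unit rise in x_C moves x_E by −0.25 × 8 = −2. E's best response falls — the actions are strategic substitutes.

-2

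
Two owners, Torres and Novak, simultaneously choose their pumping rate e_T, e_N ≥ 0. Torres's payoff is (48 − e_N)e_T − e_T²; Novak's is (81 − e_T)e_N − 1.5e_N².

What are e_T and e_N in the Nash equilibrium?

Expanding Torres's payoff: 48e_T − e_Ne_T − e_T².
∂π/∂e_T = 48 − e_N − 2e_T = 0, so e_T = 24 − 0.5e_N.
Likewise for Novak: e_N = 27 − (1/3)e_T.
Substituting the second reaction function into the first: e_T = 24 − 0.5(27 − (1/3)e_T), which gives (5/6)e_T = 10.5 ⇒ e_T = 12.6.
Then e_N = 27 − (1/3)·12.6 = 22.8.

12.6, 22.8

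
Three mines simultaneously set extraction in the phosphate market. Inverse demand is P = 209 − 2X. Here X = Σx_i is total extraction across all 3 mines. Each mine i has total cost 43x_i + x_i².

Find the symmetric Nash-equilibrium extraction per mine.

A representative mine's profit is π_i = x_i(209 − 2X) − 43x_i − x_i², with X = x_i + Σ_{j≠i} x_j.
First-order condition: 166 − 6x_i − 2Σ_{j≠i} x_j = 0.
Imposing symmetry (x_j = x for all j) turns Σ_{j≠i} x_j into 2x, so 166 = 10x and x = 16.6.

16.6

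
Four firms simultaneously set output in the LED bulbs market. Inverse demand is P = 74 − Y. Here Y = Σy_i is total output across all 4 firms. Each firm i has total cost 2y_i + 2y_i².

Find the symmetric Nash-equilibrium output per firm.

8

A representative firm's profit is π_i = y_i(74 − Y) − 2y_i − 2y_i², with Y = y_i + Σ_{j≠i} y_j.
First-order condition: 72 − 6y_i − Σ_{j≠i} y_j = 0.
Imposing symmetry (y_j = y for all j) turns Σ_{j≠i} y_j into 3y, so 72 = 9y and y = 8.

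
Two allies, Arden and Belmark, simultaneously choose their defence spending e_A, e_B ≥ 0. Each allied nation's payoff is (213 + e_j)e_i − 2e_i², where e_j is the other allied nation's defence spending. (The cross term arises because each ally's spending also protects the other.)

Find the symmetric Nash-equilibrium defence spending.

Arden's payoff is (213 + e_B)e_A − 2e_A².
∂π/∂e_A = 213 + e_B − 4e_A = 0, so e_A = 53.25 + 0.25e_B.
The game is symmetric, so in equilibrium e_B = e_A: the reaction function gives 0.75e_A = 53.25, hence e_A = 71.

71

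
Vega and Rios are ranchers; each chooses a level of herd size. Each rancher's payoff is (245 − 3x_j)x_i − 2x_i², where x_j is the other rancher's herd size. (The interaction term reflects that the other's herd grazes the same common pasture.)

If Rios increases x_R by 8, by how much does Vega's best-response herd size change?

-6

Vega's payoff is (245 − 3x_R)x_V − 2x_V².
∂π/∂x_V = 245 − 3x_R − 4x_V = 0, so x_V = 61.25 − 0.75x_R.
The reaction-function slope is −0.75, so an 8-unit rise in x_R moves x_V by −0.75 × 8 = −6. Vega's best response falls — the actions are strategic substitutes.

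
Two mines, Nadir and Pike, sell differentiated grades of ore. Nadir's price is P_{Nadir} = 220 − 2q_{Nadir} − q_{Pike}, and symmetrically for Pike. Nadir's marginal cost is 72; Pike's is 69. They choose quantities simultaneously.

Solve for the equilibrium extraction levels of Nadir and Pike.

Mine Nadir's profit: π = q_{Nadir}(220 − 2q_{Nadir} − q_{Pike}) − 72q_{Nadir}.
∂π/∂q_{Nadir} = 148 − 4q_{Nadir} − q_{Pike} = 0 ⇒ q_{Nadir} = 37 − 0.25q_{Pike}.
Similarly q_{Pike} = 37.75 − 0.25q_{Nadir}.
Solving the two reaction functions simultaneously: (1 − (−0.25)(−0.25))q_{Nadir} = 37 − 0.25·37.75, so 0.9375q_{Nadir} = 27.5625 and q_{Nadir} = 29.4.
Then q_{Pike} = 37.75 − 0.25·29.4 = 30.4.

29.4, 30.4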